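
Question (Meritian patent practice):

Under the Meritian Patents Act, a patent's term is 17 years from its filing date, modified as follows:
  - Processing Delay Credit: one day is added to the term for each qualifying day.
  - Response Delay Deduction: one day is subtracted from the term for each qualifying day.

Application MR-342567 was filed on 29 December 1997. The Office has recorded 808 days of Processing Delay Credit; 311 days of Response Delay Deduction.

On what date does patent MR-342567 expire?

May 9, 2016

Base term: filing date + 17 years → 29 December 2014.
Processing Delay Credit: +808 days → 16 March 2017.
Response Delay Deduction: −311 days → 9 May 2016.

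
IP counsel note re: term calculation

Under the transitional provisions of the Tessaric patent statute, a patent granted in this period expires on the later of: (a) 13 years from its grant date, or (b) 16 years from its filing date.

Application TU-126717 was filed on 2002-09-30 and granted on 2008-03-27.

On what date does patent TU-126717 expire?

March 27, 2021

(a) grant + 13 years → 27 March 2021.
(b) filing + 16 years → 30 September 2018.
Later of the two: 27 March 2021.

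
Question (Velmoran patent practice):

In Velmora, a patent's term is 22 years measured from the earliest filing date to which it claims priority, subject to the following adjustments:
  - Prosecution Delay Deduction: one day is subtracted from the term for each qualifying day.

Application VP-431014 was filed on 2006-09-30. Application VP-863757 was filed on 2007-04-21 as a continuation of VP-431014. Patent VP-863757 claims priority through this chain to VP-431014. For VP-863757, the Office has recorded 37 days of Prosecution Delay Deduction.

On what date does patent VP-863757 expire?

2028-08-24

Earliest priority filing: 30 September 2006.
Base term: 30 September 2006 + 22 years → 30 September 2028.
Prosecution Delay Deduction: −37 days → 24 August 2028.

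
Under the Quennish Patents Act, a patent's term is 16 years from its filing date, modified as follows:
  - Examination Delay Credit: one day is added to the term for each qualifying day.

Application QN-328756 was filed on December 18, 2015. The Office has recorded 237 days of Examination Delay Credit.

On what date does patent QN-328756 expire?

2032-08-11

Base term: filing date + 16 years → 18 December 2031.
Examination Delay Credit: +237 days → 11 August 2032.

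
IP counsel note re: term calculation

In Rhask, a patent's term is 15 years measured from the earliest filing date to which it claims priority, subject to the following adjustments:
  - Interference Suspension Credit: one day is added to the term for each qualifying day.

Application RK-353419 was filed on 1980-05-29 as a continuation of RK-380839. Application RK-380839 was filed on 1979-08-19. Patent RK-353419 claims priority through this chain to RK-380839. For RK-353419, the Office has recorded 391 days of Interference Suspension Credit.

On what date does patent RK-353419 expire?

Earliest priority filing: 19 August 1979.
Base term: 19 August 1979 + 15 years → 19 August 1994.
Interference Suspension Credit: +391 days → 14 September 1995.

1995-09-14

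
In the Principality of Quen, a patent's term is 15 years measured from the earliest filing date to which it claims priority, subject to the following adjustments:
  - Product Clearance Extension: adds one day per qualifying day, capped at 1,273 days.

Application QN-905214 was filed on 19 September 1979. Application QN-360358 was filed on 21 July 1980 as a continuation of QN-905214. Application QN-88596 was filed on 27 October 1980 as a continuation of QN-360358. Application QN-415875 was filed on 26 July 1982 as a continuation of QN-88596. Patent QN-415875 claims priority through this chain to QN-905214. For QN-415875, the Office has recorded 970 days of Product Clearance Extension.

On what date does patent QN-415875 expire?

May 16, 1997

Earliest priority filing: 19 September 1979.
Base term: 19 September 1979 + 15 years → 19 September 1994.
Product Clearance Extension: 970 days (within the 1273-day cap) → +970 days → 16 May 1997.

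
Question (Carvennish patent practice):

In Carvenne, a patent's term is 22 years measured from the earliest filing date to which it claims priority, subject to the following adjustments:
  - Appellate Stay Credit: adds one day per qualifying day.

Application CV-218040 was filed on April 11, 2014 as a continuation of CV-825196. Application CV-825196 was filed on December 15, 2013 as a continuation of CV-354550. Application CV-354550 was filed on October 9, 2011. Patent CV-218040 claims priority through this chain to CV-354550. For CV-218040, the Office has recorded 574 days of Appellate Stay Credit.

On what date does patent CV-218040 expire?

2035-05-06

Earliest priority filing: 9 October 2011.
Base term: 9 October 2011 + 22 years → 9 October 2033.
Appellate Stay Credit: +574 days → 6 May 2035.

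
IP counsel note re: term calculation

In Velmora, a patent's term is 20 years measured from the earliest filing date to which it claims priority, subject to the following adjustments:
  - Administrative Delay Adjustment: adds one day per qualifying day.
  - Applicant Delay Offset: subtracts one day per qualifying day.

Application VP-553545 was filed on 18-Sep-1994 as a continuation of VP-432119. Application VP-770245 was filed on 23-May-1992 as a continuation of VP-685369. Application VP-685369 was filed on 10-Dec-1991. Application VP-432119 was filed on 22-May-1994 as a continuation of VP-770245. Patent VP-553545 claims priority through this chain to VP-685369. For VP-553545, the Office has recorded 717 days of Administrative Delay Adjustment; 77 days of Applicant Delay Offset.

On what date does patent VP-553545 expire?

September 10, 2013

Earliest priority filing: 10 December 1991.
Base term: 10 December 1991 + 20 years → 10 December 2011.
Administrative Delay Adjustment: +717 days → 26 November 2013.
Applicant Delay Offset: −77 days → 10 September 2013.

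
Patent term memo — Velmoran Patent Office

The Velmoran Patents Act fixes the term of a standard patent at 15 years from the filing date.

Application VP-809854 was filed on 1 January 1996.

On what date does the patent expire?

Filing date + 15 years → 1 January 2011.

January 1, 2011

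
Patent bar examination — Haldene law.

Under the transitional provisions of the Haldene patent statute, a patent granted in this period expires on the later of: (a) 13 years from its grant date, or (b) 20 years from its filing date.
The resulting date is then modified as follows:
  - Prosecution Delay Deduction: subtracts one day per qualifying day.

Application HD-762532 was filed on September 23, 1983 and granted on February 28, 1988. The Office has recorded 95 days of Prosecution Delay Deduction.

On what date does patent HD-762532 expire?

(a) grant + 13 years → 28 February 2001.
(b) filing + 20 years → 23 September 2003.
Later of the two: 23 September 2003.
Prosecution Delay Deduction: −95 days → 20 June 2003.

2003-06-20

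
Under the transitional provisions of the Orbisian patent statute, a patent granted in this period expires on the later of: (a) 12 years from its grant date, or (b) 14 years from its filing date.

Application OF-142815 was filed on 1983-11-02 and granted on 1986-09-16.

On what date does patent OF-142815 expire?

(a) grant + 12 years → 16 September 1998.
(b) filing + 14 years → 2 November 1997.
Later of the two: 16 September 1998.

1998-09-16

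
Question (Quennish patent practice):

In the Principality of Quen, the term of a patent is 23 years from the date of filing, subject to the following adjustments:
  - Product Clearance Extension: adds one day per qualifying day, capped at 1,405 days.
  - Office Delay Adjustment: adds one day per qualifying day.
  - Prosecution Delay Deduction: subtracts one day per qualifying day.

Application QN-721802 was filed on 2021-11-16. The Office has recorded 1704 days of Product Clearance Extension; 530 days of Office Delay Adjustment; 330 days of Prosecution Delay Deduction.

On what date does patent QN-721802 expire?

2049-04-09

Base term: filing date + 23 years → 16 November 2044.
Product Clearance Extension: 1704 days claimed exceeds the 1405-day cap, so +1405 days → 21 September 2048.
Office Delay Adjustment: +530 days → 5 March 2050.
Prosecution Delay Deduction: −330 days → 9 April 2049.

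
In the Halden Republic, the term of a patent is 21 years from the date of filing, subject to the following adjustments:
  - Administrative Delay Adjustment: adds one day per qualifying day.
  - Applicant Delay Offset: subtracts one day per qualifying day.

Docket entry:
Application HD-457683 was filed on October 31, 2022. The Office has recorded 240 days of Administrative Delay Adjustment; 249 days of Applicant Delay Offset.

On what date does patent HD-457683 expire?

October 22, 2043

Base term: filing date + 21 years → 31 October 2043.
Administrative Delay Adjustment: +240 days → 27 June 2044.
Applicant Delay Offset: −249 days → 22 October 2043.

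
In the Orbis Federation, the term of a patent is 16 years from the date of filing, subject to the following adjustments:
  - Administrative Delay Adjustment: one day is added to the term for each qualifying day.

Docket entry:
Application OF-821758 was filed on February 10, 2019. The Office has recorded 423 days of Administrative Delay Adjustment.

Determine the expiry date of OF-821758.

Base term: filing date + 16 years → 10 February 2035.
Administrative Delay Adjustment: +423 days → 8 April 2036.

April 8, 2036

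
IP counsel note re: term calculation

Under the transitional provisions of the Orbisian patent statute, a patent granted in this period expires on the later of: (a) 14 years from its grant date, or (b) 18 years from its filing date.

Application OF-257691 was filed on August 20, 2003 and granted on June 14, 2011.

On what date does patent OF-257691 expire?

(a) grant + 14 years → 14 June 2025.
(b) filing + 18 years → 20 August 2021.
Later of the two: 14 June 2025.

2025-06-14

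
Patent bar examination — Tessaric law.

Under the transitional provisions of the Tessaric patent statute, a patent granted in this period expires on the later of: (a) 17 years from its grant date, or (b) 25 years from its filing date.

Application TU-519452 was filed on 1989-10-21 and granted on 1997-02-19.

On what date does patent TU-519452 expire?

2014-10-21

(a) grant + 17 years → 19 February 2014.
(b) filing + 25 years → 21 October 2014.
Later of the two: 21 October 2014.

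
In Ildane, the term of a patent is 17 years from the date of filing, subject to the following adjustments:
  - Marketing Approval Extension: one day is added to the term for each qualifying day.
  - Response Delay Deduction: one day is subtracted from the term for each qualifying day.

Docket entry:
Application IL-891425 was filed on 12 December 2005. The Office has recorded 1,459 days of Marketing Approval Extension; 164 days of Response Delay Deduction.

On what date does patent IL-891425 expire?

Base term: filing date + 17 years → 12 December 2022.
Marketing Approval Extension: +1459 days → 10 December 2026.
Response Delay Deduction: −164 days → 29 June 2026.

2026-06-29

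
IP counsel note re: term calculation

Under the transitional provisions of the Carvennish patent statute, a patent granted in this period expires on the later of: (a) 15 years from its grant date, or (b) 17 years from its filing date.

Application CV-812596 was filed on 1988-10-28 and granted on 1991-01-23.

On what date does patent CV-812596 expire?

2006-01-23

(a) grant + 15 years → 23 January 2006.
(b) filing + 17 years → 28 October 2005.
Later of the two: 23 January 2006.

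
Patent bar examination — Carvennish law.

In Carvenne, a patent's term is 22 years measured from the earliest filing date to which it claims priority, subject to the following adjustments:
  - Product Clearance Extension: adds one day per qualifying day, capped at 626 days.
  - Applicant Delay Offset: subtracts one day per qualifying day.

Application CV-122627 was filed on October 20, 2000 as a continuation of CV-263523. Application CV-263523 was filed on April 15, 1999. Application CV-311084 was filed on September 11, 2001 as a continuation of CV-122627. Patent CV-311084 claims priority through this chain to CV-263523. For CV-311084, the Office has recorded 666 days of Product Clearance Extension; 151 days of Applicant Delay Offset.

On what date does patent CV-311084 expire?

Earliest priority filing: 15 April 1999.
Base term: 15 April 1999 + 22 years → 15 April 2021.
Product Clearance Extension: 666 days claimed exceeds the 626-day cap, so +626 days → 1 January 2023.
Applicant Delay Offset: −151 days → 3 August 2022.

2022-08-03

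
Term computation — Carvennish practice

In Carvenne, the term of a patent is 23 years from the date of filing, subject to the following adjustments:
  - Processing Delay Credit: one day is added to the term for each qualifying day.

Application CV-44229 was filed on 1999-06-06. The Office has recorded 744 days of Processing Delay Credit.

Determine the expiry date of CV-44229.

June 19, 2024

Base term: filing date + 23 years → 6 June 2022.
Processing Delay Credit: +744 days → 19 June 2024.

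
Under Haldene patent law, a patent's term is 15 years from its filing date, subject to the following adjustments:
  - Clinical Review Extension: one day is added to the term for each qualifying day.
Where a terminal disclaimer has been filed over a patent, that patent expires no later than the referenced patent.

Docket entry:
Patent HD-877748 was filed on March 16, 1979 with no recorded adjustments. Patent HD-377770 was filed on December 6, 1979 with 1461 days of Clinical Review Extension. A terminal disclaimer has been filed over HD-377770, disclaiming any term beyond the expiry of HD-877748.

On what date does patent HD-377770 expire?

1994-03-16

Natural term of HD-377770:
  Base: filing + 15 years → 6 December 1994.
  Clinical Review Extension: +1461 days → 6 December 1998.
Expiry of referenced patent HD-877748:
  Base: filing + 15 years → 16 March 1994.
Terminal disclaimer: HD-377770 expires on the earlier of 6 December 1998 and 16 March 1994.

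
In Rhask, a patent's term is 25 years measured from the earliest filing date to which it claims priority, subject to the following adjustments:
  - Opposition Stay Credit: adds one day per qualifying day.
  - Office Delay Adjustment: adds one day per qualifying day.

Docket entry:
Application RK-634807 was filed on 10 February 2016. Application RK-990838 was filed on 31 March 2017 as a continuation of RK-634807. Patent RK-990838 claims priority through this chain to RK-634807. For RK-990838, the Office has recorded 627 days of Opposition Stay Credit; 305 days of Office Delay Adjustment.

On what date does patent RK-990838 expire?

Earliest priority filing: 10 February 2016.
Base term: 10 February 2016 + 25 years → 10 February 2041.
Opposition Stay Credit: +627 days → 30 October 2042.
Office Delay Adjustment: +305 days → 31 August 2043.

August 31, 2043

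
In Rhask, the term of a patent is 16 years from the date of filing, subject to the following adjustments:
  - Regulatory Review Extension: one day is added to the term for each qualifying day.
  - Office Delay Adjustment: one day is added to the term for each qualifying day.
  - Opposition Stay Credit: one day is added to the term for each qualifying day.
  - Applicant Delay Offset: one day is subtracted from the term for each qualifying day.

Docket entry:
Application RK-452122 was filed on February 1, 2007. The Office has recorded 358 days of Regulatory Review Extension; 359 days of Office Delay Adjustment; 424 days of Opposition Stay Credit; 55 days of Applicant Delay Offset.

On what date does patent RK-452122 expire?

Base term: filing date + 16 years → 1 February 2023.
Regulatory Review Extension: +358 days → 25 January 2024.
Office Delay Adjustment: +359 days → 18 January 2025.
Opposition Stay Credit: +424 days → 18 March 2026.
Applicant Delay Offset: −55 days → 22 January 2026.

January 22, 2026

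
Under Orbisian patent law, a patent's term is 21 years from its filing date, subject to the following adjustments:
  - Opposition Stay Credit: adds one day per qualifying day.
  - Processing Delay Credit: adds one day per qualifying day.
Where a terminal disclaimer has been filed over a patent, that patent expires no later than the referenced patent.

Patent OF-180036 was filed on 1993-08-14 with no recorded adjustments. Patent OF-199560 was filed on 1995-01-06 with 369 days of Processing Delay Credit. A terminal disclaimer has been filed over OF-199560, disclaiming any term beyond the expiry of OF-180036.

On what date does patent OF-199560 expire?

August 14, 2014

Natural term of OF-199560:
  Base: filing + 21 years → 6 January 2016.
  Processing Delay Credit: +369 days → 9 January 2017.
Expiry of referenced patent OF-180036:
  Base: filing + 21 years → 14 August 2014.
Terminal disclaimer: OF-199560 expires on the earlier of 9 January 2017 and 14 August 2014.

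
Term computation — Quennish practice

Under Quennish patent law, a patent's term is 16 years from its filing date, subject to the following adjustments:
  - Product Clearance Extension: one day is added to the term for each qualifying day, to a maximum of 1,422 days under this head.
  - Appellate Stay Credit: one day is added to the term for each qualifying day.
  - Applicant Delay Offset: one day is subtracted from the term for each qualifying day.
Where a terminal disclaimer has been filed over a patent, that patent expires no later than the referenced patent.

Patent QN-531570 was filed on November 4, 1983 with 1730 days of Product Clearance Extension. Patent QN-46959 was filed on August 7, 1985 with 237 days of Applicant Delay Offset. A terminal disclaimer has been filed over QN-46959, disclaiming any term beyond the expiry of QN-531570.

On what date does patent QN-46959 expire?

December 13, 2000

Natural term of QN-46959:
  Base: filing + 16 years → 7 August 2001.
  Applicant Delay Offset: −237 days → 13 December 2000.
Expiry of referenced patent QN-531570:
  Base: filing + 16 years → 4 November 1999.
  Product Clearance Extension: 1730 days claimed exceeds the 1422-day cap, so +1422 days → 26 September 2003.
Terminal disclaimer: QN-46959 expires on the earlier of 13 December 2000 and 26 September 2003.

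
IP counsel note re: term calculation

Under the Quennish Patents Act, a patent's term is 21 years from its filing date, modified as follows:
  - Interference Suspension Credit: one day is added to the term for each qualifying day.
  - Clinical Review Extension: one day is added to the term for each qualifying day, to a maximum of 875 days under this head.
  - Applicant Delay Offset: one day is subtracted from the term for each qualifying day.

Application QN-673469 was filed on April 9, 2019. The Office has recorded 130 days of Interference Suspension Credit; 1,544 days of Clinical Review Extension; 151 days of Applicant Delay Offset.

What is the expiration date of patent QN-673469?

August 11, 2042

Base term: filing date + 21 years → 9 April 2040.
Interference Suspension Credit: +130 days → 17 August 2040.
Clinical Review Extension: 1544 days claimed exceeds the 875-day cap, so +875 days → 9 January 2043.
Applicant Delay Offset: −151 days → 11 August 2042.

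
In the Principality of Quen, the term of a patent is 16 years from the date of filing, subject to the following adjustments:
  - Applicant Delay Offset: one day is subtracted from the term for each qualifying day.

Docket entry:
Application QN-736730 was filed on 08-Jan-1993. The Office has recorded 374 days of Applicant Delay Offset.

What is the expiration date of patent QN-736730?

Base term: filing date + 16 years → 8 January 2009.
Applicant Delay Offset: −374 days → 31 December 2007.

2007-12-31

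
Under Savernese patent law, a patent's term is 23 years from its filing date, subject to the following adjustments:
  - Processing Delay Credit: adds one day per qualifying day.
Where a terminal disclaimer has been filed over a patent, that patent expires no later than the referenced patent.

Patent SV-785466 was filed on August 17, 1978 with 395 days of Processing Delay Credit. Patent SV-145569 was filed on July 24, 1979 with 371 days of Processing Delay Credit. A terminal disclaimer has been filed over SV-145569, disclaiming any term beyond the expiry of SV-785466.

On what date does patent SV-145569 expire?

September 16, 2002

Natural term of SV-145569:
  Base: filing + 23 years → 24 July 2002.
  Processing Delay Credit: +371 days → 30 July 2003.
Expiry of referenced patent SV-785466:
  Base: filing + 23 years → 17 August 2001.
  Processing Delay Credit: +395 days → 16 September 2002.
Terminal disclaimer: SV-145569 expires on the earlier of 30 July 2003 and 16 September 2002.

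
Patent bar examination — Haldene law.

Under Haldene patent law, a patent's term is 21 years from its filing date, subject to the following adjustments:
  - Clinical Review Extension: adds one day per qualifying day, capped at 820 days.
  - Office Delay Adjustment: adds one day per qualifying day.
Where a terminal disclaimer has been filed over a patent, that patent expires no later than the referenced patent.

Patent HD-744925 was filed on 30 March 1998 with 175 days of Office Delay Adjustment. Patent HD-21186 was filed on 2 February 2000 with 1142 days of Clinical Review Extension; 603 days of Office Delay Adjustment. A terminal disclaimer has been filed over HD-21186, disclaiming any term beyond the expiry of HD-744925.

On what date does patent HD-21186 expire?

September 21, 2019

Natural term of HD-21186:
  Base: filing + 21 years → 2 February 2021.
  Clinical Review Extension: 1142 days claimed exceeds the 820-day cap, so +820 days → 3 May 2023.
  Office Delay Adjustment: +603 days → 26 December 2024.
Expiry of referenced patent HD-744925:
  Base: filing + 21 years → 30 March 2019.
  Office Delay Adjustment: +175 days → 21 September 2019.
Terminal disclaimer: HD-21186 expires on the earlier of 26 December 2024 and 21 September 2019.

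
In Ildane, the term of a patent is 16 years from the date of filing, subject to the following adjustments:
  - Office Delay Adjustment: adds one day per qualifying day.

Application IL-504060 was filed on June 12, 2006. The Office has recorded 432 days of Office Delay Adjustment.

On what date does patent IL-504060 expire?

Base term: filing date + 16 years → 12 June 2022.
Office Delay Adjustment: +432 days → 18 August 2023.

August 18, 2023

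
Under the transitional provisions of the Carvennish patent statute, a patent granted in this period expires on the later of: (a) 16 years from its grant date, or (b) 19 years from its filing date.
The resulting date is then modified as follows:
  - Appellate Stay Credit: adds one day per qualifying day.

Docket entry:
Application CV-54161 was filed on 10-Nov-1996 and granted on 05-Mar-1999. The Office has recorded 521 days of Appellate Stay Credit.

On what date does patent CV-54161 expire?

April 14, 2017

(a) grant + 16 years → 5 March 2015.
(b) filing + 19 years → 10 November 2015.
Later of the two: 10 November 2015.
Appellate Stay Credit: +521 days → 14 April 2017.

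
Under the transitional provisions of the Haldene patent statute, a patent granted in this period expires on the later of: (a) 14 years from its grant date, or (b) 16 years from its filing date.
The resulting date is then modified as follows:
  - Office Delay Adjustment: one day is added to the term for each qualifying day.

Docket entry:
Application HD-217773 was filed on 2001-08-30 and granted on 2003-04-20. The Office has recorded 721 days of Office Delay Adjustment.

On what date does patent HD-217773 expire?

(a) grant + 14 years → 20 April 2017.
(b) filing + 16 years → 30 August 2017.
Later of the two: 30 August 2017.
Office Delay Adjustment: +721 days → 21 August 2019.

2019-08-21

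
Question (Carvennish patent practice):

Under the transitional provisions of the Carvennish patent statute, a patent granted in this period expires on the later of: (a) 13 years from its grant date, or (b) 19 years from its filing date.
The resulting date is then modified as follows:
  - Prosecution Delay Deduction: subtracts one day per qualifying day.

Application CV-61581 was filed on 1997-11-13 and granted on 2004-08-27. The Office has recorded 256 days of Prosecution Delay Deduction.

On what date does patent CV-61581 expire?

(a) grant + 13 years → 27 August 2017.
(b) filing + 19 years → 13 November 2016.
Later of the two: 27 August 2017.
Prosecution Delay Deduction: −256 days → 14 December 2016.

December 14, 2016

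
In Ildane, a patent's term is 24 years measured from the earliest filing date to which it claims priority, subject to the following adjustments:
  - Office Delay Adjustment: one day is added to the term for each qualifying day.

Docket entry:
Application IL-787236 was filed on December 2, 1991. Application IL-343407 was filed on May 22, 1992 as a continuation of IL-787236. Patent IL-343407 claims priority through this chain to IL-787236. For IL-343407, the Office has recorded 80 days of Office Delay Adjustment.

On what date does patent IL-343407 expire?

Earliest priority filing: 2 December 1991.
Base term: 2 December 1991 + 24 years → 2 December 2015.
Office Delay Adjustment: +80 days → 20 February 2016.

February 20, 2016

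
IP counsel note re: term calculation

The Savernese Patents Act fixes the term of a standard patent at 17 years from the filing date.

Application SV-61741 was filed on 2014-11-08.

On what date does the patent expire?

2031-11-08

Filing date + 17 years → 8 November 2031.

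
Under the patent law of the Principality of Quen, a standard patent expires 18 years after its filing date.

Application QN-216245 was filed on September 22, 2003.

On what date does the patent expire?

Filing date + 18 years → 22 September 2021.

September 22, 2021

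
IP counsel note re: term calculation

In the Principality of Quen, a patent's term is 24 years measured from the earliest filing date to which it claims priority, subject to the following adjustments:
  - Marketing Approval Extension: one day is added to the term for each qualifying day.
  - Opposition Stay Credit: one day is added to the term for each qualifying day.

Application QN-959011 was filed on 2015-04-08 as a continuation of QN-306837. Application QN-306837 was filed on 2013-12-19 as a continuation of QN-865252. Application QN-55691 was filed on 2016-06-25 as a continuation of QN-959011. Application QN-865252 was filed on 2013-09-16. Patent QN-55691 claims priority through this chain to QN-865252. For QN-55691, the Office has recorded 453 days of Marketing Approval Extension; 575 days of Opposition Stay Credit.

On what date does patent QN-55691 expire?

2040-07-10

Earliest priority filing: 16 September 2013.
Base term: 16 September 2013 + 24 years → 16 September 2037.
Marketing Approval Extension: +453 days → 13 December 2038.
Opposition Stay Credit: +575 days → 10 July 2040.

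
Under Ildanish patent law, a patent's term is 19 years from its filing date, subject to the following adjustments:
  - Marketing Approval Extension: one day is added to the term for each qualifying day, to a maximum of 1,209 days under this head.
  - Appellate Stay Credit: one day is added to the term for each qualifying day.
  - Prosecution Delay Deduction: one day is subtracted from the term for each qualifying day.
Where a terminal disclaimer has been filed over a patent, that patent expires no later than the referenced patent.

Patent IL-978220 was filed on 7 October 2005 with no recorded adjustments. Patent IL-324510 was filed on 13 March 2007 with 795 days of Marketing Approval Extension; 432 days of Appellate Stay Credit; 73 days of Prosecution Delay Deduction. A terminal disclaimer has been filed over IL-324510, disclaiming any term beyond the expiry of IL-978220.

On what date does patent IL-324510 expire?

Natural term of IL-324510:
  Base: filing + 19 years → 13 March 2026.
  Marketing Approval Extension: 795 days (within the 1209-day cap) → +795 days → 16 May 2028.
  Appellate Stay Credit: +432 days → 22 July 2029.
  Prosecution Delay Deduction: −73 days → 10 May 2029.
Expiry of referenced patent IL-978220:
  Base: filing + 19 years → 7 October 2024.
Terminal disclaimer: IL-324510 expires on the earlier of 10 May 2029 and 7 October 2024.

October 7, 2024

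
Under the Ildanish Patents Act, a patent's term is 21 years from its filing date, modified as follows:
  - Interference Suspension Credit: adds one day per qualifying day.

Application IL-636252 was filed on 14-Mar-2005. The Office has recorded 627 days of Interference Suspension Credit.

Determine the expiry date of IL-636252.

Base term: filing date + 21 years → 14 March 2026.
Interference Suspension Credit: +627 days → 1 December 2027.

December 1, 2027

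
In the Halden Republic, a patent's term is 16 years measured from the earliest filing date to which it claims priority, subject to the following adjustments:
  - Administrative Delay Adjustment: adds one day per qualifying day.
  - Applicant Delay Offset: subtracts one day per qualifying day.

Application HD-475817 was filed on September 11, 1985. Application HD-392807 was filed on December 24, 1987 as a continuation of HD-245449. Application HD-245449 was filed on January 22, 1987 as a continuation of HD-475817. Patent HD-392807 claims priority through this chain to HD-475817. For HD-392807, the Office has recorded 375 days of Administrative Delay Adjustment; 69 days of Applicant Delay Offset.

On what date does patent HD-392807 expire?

Earliest priority filing: 11 September 1985.
Base term: 11 September 1985 + 16 years → 11 September 2001.
Administrative Delay Adjustment: +375 days → 21 September 2002.
Applicant Delay Offset: −69 days → 14 July 2002.

July 14, 2002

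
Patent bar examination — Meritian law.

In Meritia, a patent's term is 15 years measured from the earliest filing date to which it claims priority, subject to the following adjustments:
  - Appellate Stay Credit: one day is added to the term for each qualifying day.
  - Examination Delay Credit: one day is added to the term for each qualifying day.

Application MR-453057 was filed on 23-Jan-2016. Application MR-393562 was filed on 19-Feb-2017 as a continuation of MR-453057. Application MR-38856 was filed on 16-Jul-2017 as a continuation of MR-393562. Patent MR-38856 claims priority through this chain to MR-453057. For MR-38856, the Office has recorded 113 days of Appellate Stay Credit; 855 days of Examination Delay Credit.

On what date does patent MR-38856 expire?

September 17, 2033

Earliest priority filing: 23 January 2016.
Base term: 23 January 2016 + 15 years → 23 January 2031.
Appellate Stay Credit: +113 days → 16 May 2031.
Examination Delay Credit: +855 days → 17 September 2033.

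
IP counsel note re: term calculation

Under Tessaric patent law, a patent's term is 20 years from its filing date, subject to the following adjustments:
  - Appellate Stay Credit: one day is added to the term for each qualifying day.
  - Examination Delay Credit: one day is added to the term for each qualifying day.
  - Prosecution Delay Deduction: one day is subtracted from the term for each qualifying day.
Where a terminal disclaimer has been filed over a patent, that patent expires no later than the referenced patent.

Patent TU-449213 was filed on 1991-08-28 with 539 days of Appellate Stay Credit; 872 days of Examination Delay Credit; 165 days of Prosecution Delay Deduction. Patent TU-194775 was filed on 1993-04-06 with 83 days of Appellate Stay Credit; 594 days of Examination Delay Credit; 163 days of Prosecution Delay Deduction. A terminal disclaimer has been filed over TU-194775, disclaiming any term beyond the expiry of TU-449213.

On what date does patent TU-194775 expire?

Natural term of TU-194775:
  Base: filing + 20 years → 6 April 2013.
  Appellate Stay Credit: +83 days → 28 June 2013.
  Examination Delay Credit: +594 days → 12 February 2015.
  Prosecution Delay Deduction: −163 days → 2 September 2014.
Expiry of referenced patent TU-449213:
  Base: filing + 20 years → 28 August 2011.
  Appellate Stay Credit: +539 days → 17 February 2013.
  Examination Delay Credit: +872 days → 9 July 2015.
  Prosecution Delay Deduction: −165 days → 25 January 2015.
Terminal disclaimer: TU-194775 expires on the earlier of 2 September 2014 and 25 January 2015.

2014-09-02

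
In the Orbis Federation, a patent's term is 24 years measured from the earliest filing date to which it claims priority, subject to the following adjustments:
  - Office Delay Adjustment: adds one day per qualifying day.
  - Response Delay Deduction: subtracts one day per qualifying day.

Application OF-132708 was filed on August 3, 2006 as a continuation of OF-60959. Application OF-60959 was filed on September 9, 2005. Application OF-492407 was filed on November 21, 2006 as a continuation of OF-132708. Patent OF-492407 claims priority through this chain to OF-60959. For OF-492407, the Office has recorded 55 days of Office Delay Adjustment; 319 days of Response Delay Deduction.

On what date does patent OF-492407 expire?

Earliest priority filing: 9 September 2005.
Base term: 9 September 2005 + 24 years → 9 September 2029.
Office Delay Adjustment: +55 days → 3 November 2029.
Response Delay Deduction: −319 days → 19 December 2028.

2028-12-19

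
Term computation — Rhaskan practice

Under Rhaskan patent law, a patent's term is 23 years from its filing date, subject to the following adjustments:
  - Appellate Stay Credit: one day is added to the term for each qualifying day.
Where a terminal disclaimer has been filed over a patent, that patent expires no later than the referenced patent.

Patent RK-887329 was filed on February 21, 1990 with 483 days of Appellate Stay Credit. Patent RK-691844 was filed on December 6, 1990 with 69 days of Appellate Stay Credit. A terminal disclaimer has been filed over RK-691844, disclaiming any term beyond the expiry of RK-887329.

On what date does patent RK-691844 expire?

Natural term of RK-691844:
  Base: filing + 23 years → 6 December 2013.
  Appellate Stay Credit: +69 days → 13 February 2014.
Expiry of referenced patent RK-887329:
  Base: filing + 23 years → 21 February 2013.
  Appellate Stay Credit: +483 days → 19 June 2014.
Terminal disclaimer: RK-691844 expires on the earlier of 13 February 2014 and 19 June 2014.

2014-02-13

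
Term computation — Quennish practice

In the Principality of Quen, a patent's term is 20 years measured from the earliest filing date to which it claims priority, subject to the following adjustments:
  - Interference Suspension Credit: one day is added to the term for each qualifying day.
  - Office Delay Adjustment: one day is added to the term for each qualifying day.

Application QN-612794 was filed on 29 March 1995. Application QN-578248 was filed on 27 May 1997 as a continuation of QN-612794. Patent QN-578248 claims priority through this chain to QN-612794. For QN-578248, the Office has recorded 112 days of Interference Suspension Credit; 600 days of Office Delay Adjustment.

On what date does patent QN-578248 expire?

March 10, 2017

Earliest priority filing: 29 March 1995.
Base term: 29 March 1995 + 20 years → 29 March 2015.
Interference Suspension Credit: +112 days → 19 July 2015.
Office Delay Adjustment: +600 days → 10 March 2017.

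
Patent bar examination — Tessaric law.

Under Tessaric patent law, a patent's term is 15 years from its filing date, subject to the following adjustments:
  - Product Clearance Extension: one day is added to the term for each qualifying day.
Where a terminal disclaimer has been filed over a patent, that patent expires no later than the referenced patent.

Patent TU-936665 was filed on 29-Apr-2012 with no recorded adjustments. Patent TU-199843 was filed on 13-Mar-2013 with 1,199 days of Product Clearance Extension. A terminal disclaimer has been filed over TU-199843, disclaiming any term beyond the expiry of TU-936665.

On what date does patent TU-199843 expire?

April 29, 2027

Natural term of TU-199843:
  Base: filing + 15 years → 13 March 2028.
  Product Clearance Extension: +1199 days → 25 June 2031.
Expiry of referenced patent TU-936665:
  Base: filing + 15 years → 29 April 2027.
Terminal disclaimer: TU-199843 expires on the earlier of 25 June 2031 and 29 April 2027.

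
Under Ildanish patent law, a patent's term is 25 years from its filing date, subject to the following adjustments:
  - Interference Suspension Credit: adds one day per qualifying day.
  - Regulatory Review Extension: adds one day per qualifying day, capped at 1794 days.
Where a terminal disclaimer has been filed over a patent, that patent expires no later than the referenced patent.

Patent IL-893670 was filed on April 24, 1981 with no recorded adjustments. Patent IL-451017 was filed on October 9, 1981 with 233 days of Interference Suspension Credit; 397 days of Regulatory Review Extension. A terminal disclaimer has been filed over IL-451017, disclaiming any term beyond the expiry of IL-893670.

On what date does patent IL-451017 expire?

Natural term of IL-451017:
  Base: filing + 25 years → 9 October 2006.
  Interference Suspension Credit: +233 days → 30 May 2007.
  Regulatory Review Extension: 397 days (within the 1794-day cap) → +397 days → 30 June 2008.
Expiry of referenced patent IL-893670:
  Base: filing + 25 years → 24 April 2006.
Terminal disclaimer: IL-451017 expires on the earlier of 30 June 2008 and 24 April 2006.

April 24, 2006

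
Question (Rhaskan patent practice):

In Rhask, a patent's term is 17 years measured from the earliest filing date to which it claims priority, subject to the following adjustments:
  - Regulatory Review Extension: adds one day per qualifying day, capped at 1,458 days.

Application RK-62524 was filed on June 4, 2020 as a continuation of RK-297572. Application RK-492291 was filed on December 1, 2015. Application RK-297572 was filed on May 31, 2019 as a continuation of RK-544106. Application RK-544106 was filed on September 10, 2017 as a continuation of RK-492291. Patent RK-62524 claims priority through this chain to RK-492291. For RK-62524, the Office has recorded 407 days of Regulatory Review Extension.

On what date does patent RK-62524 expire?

Earliest priority filing: 1 December 2015.
Base term: 1 December 2015 + 17 years → 1 December 2032.
Regulatory Review Extension: 407 days (within the 1458-day cap) → +407 days → 12 January 2034.

2034-01-12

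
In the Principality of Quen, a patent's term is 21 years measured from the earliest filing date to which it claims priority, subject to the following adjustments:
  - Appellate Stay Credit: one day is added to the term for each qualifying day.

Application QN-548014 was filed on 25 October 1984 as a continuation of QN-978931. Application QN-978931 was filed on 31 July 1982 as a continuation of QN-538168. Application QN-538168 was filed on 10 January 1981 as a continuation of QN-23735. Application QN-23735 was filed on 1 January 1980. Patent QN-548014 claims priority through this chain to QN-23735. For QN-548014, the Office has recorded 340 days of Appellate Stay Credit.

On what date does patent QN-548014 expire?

2001-12-07

Earliest priority filing: 1 January 1980.
Base term: 1 January 1980 + 21 years → 1 January 2001.
Appellate Stay Credit: +340 days → 7 December 2001.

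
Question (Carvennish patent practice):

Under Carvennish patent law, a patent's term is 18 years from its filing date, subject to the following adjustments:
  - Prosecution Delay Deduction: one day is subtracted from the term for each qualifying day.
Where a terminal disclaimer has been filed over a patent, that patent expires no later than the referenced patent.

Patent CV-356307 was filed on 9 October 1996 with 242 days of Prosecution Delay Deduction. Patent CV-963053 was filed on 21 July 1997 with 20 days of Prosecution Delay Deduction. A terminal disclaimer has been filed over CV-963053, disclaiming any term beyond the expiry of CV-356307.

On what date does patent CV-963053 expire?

Natural term of CV-963053:
  Base: filing + 18 years → 21 July 2015.
  Prosecution Delay Deduction: −20 days → 1 July 2015.
Expiry of referenced patent CV-356307:
  Base: filing + 18 years → 9 October 2014.
  Prosecution Delay Deduction: −242 days → 9 February 2014.
Terminal disclaimer: CV-963053 expires on the earlier of 1 July 2015 and 9 February 2014.

2014-02-09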